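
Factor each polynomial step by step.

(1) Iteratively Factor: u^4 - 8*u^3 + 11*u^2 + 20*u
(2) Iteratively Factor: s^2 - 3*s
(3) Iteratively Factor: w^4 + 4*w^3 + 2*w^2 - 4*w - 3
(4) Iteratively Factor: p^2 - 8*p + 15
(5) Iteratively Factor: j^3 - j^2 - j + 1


(1) = (u + 1)*(u^3 - 9*u^2 + 20*u) = u*(u + 1)*(u^2 - 9*u + 20) = u*(u - 5)*(u + 1)*(u - 4)
(2) = (s)*(s - 3)
(3) = (w - 1)*(w^3 + 5*w^2 + 7*w + 3) = (w - 1)*(w + 3)*(w^2 + 2*w + 1) = (w - 1)*(w + 1)*(w + 3)*(w + 1)
(4) = (p - 3)*(p - 5)
(5) = (j + 1)*(j^2 - 2*j + 1) = (j - 1)*(j + 1)*(j - 1)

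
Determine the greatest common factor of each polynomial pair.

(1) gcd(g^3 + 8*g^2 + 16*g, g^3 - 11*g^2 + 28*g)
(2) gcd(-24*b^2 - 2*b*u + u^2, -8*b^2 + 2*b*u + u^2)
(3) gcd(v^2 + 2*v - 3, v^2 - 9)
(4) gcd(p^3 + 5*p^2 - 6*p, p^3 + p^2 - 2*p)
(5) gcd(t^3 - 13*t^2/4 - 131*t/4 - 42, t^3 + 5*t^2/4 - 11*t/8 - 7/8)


(1) = g
(2) = 4*b + u
(3) = v + 3
(4) = gcd(p*(p - 1)*(p + 6), p*(p - 1)*(p + 2)) = p^2 - p
(5) = gcd((t - 8)*(t + 7/4)*(t + 3), (t - 1)*(t + 1/2)*(t + 7/4)) = t + 7/4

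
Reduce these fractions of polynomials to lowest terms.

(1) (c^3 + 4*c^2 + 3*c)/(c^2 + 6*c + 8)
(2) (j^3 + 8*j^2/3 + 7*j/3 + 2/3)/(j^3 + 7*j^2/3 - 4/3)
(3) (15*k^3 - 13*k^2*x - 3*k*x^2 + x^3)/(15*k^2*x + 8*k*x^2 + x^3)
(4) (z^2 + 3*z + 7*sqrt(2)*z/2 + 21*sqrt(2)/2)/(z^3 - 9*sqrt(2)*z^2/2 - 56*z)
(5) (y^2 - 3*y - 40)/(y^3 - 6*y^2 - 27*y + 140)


(1) = (c^3 + 4*c^2 + 3*c)/(c^2 + 6*c + 8)
(2) = (3*j^2 + 5*j + 2)/(3*j^2 + 4*j - 4)
(3) = (5*k^2 - 6*k*x + x^2)/(5*k*x + x^2)
(4) = (4*z + 12)/(4*z^2 - 32*sqrt(2)*z)
(5) = (y - 8)/(y^2 - 11*y + 28)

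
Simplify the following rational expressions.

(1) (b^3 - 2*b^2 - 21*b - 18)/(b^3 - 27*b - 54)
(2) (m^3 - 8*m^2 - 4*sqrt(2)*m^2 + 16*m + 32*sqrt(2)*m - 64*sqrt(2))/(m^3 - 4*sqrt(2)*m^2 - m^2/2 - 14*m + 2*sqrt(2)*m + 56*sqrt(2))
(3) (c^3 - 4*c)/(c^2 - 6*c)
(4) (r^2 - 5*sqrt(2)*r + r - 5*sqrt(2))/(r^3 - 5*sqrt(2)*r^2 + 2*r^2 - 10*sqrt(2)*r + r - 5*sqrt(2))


(1) = (b + 1)/(b + 3)
(2) = (2*m - 8)/(2*m + 7)
(3) = (c^2 - 4)/(c - 6)
(4) = 1/(r + 1)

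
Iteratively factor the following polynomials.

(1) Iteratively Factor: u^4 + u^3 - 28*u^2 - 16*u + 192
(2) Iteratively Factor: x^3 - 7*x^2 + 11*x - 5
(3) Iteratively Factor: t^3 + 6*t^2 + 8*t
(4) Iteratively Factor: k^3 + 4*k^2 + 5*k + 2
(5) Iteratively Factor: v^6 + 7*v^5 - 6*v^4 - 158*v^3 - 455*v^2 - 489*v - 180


(1) = (u + 4)*(u^3 - 3*u^2 - 16*u + 48) = (u - 4)*(u + 4)*(u^2 + u - 12) = (u - 4)*(u + 4)^2*(u - 3)
(2) = (x - 1)*(x^2 - 6*x + 5) = (x - 5)*(x - 1)*(x - 1)
(3) = (t + 2)*(t^2 + 4*t) = (t + 2)*(t + 4)*(t)
(4) = (k + 1)*(k^2 + 3*k + 2) = (k + 1)^2*(k + 2)
(5) = (v + 3)*(v^5 + 4*v^4 - 18*v^3 - 104*v^2 - 143*v - 60) = (v + 3)^2*(v^4 + v^3 - 21*v^2 - 41*v - 20) = (v + 3)^2*(v + 4)*(v^3 - 3*v^2 - 9*v - 5) = (v - 5)*(v + 3)^2*(v + 4)*(v^2 + 2*v + 1) = (v - 5)*(v + 1)*(v + 3)^2*(v + 4)*(v + 1)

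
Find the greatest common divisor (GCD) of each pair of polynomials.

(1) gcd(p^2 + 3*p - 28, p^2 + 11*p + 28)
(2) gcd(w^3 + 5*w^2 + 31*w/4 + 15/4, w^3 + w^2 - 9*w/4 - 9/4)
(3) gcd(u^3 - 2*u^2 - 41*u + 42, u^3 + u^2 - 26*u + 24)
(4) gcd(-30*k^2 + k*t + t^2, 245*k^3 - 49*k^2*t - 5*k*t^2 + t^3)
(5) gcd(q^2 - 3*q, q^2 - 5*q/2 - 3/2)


(1) = gcd((p - 4)*(p + 7), (p + 4)*(p + 7)) = p + 7
(2) = w^2 + 5*w/2 + 3/2
(3) = u^2 + 5*u - 6
(4) = gcd((-5*k + t)*(6*k + t), (-7*k + t)*(-5*k + t)*(7*k + t)) = -5*k + t
(5) = q - 3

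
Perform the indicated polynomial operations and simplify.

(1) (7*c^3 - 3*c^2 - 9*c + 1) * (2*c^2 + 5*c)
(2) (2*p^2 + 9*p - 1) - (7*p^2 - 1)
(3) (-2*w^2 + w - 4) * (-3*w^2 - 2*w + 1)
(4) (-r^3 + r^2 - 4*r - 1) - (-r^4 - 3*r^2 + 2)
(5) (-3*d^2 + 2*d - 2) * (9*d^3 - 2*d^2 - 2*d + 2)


(1) = 14*c^5 + 29*c^4 - 33*c^3 - 43*c^2 + 5*c
(2) = -5*p^2 + 9*p
(3) = 6*w^4 + w^3 + 8*w^2 + 9*w - 4
(4) = r^4 - r^3 + 4*r^2 - 4*r - 3
(5) = -27*d^5 + 24*d^4 - 16*d^3 - 6*d^2 + 8*d - 4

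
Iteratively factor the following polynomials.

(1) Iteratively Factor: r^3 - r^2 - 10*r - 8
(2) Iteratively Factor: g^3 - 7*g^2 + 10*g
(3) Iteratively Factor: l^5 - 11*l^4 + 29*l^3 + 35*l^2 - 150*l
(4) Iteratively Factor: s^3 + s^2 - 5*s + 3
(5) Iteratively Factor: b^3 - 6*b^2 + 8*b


(1) = (r + 2)*(r^2 - 3*r - 4) = (r + 1)*(r + 2)*(r - 4)
(2) = (g)*(g^2 - 7*g + 10) = g*(g - 5)*(g - 2)
(3) = (l - 5)*(l^4 - 6*l^3 - l^2 + 30*l) = (l - 5)*(l + 2)*(l^3 - 8*l^2 + 15*l) = (l - 5)*(l - 3)*(l + 2)*(l^2 - 5*l) = (l - 5)^2*(l - 3)*(l + 2)*(l)
(4) = (s - 1)*(s^2 + 2*s - 3) = (s - 1)*(s + 3)*(s - 1)
(5) = (b - 4)*(b^2 - 2*b) = (b - 4)*(b - 2)*(b)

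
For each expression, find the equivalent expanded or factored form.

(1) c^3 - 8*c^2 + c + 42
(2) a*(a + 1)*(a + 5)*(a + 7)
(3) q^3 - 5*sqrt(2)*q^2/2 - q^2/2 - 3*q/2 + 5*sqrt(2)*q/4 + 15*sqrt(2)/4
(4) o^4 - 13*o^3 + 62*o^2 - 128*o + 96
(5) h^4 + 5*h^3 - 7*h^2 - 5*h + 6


(1) = (c - 7)*(c - 3)*(c + 2)
(2) = a^4 + 13*a^3 + 47*a^2 + 35*a
(3) = (q - 3/2)*(q + 1)*(q - 5*sqrt(2)/2)
(4) = (o - 4)^2*(o - 3)*(o - 2)
(5) = (h - 1)^2*(h + 1)*(h + 6)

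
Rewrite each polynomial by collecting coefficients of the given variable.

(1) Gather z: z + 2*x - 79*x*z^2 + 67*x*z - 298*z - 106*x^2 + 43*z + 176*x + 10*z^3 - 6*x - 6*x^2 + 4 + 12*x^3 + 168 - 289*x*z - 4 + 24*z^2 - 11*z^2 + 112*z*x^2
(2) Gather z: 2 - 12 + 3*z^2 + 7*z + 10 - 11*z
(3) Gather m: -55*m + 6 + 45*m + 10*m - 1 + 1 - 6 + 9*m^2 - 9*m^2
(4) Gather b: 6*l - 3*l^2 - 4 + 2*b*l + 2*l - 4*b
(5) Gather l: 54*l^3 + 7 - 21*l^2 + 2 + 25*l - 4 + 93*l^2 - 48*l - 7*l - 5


(1) = 12*x^3 - 112*x^2 + 172*x + 10*z^3 + z^2*(13 - 79*x) + z*(112*x^2 - 222*x - 254) + 168
(2) = 3*z^2 - 4*z
(3) = 0
(4) = b*(2*l - 4) - 3*l^2 + 8*l - 4
(5) = 54*l^3 + 72*l^2 - 30*l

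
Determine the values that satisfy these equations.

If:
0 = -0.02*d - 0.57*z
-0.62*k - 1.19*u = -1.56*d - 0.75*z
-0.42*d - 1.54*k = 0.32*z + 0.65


Then:
d = -28.5*z
k = 7.56493506493506*z - 0.422077922077922
u = 0.219906144275892 - 40.6724871766889*z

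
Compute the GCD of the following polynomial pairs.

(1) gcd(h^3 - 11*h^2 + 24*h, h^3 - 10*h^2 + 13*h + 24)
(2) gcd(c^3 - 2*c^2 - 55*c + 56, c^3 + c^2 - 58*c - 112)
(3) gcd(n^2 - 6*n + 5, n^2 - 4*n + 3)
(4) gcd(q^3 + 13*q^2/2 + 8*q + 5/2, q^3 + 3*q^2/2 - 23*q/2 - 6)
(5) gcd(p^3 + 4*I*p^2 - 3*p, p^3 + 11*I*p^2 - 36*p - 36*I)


(1) = h^2 - 11*h + 24
(2) = c^2 - c - 56
(3) = n - 1
(4) = gcd((q + 1/2)*(q + 1)*(q + 5), (q - 3)*(q + 1/2)*(q + 4)) = q + 1/2
(5) = gcd(p*(p + I)*(p + 3*I), (p + 2*I)*(p + 3*I)*(p + 6*I)) = p + 3*I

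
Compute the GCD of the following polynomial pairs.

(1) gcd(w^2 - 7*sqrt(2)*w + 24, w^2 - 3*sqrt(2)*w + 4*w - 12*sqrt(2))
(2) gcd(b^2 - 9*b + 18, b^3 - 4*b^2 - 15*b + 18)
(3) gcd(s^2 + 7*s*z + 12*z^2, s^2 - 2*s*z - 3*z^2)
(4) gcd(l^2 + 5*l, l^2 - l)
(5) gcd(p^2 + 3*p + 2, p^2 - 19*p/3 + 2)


(1) = gcd((w - 4*sqrt(2))*(w - 3*sqrt(2)), (w + 4)*(w - 3*sqrt(2))) = w - 3*sqrt(2)
(2) = b - 6
(3) = 1
(4) = gcd(l*(l + 5), l*(l - 1)) = l
(5) = gcd((p + 1)*(p + 2), (p - 6)*(p - 1/3)) = 1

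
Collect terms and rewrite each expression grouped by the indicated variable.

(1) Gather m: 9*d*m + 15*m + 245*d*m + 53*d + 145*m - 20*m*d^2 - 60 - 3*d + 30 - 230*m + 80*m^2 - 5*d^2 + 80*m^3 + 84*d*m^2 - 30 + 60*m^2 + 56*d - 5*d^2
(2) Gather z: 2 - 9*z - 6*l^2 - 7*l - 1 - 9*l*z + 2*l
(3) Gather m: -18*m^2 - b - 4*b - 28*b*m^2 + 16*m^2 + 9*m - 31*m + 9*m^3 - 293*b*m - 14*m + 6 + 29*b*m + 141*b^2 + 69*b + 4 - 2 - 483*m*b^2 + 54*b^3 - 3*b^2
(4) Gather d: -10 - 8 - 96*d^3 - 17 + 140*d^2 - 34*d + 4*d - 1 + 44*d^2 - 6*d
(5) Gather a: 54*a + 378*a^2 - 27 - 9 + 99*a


(1) = -10*d^2 + 106*d + 80*m^3 + m^2*(84*d + 140) + m*(-20*d^2 + 254*d - 70) - 60
(2) = -6*l^2 - 5*l + z*(-9*l - 9) + 1
(3) = 54*b^3 + 138*b^2 + 64*b + 9*m^3 + m^2*(-28*b - 2) + m*(-483*b^2 - 264*b - 36) + 8
(4) = -96*d^3 + 184*d^2 - 36*d - 36
(5) = 378*a^2 + 153*a - 36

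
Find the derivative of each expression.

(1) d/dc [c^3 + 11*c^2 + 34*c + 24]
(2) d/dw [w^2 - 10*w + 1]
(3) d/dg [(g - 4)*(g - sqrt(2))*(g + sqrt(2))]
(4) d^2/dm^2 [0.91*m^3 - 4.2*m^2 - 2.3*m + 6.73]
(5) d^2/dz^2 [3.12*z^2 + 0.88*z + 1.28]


(1) = 3*c^2 + 22*c + 34
(2) = 2*w - 10
(3) = 3*g^2 - 8*g - 2
(4) = 5.46*m - 8.4
(5) = 6.24000000000000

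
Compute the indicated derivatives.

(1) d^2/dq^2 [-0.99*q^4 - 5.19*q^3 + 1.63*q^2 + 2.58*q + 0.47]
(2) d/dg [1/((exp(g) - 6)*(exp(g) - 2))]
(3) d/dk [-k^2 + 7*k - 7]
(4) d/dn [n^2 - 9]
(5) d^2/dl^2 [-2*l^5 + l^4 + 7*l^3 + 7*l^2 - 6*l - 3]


(1) = -11.88*q^2 - 31.14*q + 3.26
(2) = 2*(4 - exp(g))*exp(g)/(exp(4*g) - 16*exp(3*g) + 88*exp(2*g) - 192*exp(g) + 144)
(3) = 7 - 2*k
(4) = 2*n
(5) = -40*l^3 + 12*l^2 + 42*l + 14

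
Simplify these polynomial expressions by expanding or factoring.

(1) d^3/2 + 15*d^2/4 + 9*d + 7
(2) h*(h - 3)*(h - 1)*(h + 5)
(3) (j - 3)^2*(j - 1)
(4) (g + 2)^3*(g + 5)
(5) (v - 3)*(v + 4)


(1) = (d/2 + 1)*(d + 2)*(d + 7/2)
(2) = h^4 + h^3 - 17*h^2 + 15*h
(3) = j^3 - 7*j^2 + 15*j - 9
(4) = g^4 + 11*g^3 + 42*g^2 + 68*g + 40
(5) = v^2 + v - 12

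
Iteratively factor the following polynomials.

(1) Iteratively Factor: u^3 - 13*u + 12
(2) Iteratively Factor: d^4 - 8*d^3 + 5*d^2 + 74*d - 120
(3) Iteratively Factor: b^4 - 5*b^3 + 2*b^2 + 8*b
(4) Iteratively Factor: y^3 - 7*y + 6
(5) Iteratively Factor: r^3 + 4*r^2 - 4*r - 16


(1) = (u + 4)*(u^2 - 4*u + 3) = (u - 1)*(u + 4)*(u - 3)
(2) = (d - 2)*(d^3 - 6*d^2 - 7*d + 60) = (d - 4)*(d - 2)*(d^2 - 2*d - 15) = (d - 4)*(d - 2)*(d + 3)*(d - 5)
(3) = (b - 4)*(b^3 - b^2 - 2*b) = b*(b - 4)*(b^2 - b - 2) = b*(b - 4)*(b - 2)*(b + 1)
(4) = (y - 2)*(y^2 + 2*y - 3) = (y - 2)*(y + 3)*(y - 1)
(5) = (r + 4)*(r^2 - 4) = (r - 2)*(r + 4)*(r + 2)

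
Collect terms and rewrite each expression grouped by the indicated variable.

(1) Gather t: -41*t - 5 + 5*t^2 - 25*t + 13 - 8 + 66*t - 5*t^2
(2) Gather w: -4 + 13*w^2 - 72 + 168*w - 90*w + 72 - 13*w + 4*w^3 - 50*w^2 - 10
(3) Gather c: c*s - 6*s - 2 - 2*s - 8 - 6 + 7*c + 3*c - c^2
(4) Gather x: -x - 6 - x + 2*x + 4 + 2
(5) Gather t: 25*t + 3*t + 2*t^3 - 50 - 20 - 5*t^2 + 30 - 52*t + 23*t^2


(1) = 0
(2) = 4*w^3 - 37*w^2 + 65*w - 14
(3) = -c^2 + c*(s + 10) - 8*s - 16
(4) = 0
(5) = 2*t^3 + 18*t^2 - 24*t - 40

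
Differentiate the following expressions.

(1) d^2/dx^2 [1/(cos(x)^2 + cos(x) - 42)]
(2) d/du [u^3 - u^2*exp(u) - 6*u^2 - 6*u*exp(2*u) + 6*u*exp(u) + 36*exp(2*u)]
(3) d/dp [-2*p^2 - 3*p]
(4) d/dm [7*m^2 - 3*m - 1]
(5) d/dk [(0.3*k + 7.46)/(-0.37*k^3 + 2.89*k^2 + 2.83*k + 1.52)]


(1) = (-4*sin(x)^4 + 171*sin(x)^2 - 153*cos(x)/4 - 3*cos(3*x)/4 - 81)/((cos(x) - 6)^3*(cos(x) + 7)^3)
(2) = -u^2*exp(u) + 3*u^2 - 12*u*exp(2*u) + 4*u*exp(u) - 12*u + 66*exp(2*u) + 6*exp(u)
(3) = -4*p - 3
(4) = 14*m - 3
(5) = (0.222*k^3 + 7.4136*k^2 - 43.1188*k - 20.6558)/(0.1369*k^6 - 2.1386*k^5 + 6.2579*k^4 + 15.2326*k^3 + 16.7945*k^2 + 8.6032*k + 2.3104)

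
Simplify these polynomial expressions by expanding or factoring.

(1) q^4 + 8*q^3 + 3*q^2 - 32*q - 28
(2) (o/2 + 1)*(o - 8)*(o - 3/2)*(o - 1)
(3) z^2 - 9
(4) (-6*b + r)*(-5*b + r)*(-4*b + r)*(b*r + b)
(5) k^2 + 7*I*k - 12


(1) = (q - 2)*(q + 1)*(q + 2)*(q + 7)
(2) = o^4/2 - 17*o^3/4 + o^2/4 + 31*o/2 - 12
(3) = (z - 3)*(z + 3)
(4) = -120*b^4*r - 120*b^4 + 74*b^3*r^2 + 74*b^3*r - 15*b^2*r^3 - 15*b^2*r^2 + b*r^4 + b*r^3
(5) = (k + 3*I)*(k + 4*I)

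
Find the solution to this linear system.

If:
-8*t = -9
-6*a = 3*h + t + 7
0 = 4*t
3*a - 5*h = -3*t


Then:
No Solution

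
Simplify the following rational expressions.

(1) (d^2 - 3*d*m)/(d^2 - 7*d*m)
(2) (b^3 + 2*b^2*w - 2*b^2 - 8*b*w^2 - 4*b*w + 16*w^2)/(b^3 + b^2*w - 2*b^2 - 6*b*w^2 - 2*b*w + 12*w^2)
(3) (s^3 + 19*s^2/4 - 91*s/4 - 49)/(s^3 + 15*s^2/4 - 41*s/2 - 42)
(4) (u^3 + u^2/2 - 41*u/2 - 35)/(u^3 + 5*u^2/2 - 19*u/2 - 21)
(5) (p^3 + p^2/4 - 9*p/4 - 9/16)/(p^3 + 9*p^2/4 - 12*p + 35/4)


(1) = (d - 3*m)/(d - 7*m)
(2) = (b + 4*w)/(b + 3*w)
(3) = (s + 7)/(s + 6)
(4) = (u - 5)/(u - 3)
(5) = (16*p^3 + 4*p^2 - 36*p - 9)/(16*p^3 + 36*p^2 - 192*p + 140)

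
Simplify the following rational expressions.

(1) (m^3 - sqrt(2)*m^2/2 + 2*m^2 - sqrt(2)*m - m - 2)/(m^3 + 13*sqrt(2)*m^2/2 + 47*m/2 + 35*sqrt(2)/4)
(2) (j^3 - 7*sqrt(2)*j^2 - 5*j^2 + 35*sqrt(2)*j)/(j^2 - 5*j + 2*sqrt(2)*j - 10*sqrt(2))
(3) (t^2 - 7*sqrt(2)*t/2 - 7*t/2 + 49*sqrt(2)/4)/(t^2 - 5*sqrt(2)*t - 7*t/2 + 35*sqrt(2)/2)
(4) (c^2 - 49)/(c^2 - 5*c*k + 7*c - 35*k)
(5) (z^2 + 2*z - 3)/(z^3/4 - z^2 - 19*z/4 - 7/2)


(1) = (8*m^2 + m*(16 - 8*sqrt(2)) - 16*sqrt(2))/(8*m^2 + 48*sqrt(2)*m + 140)
(2) = (j^2 - 7*sqrt(2)*j)/(j + 2*sqrt(2))
(3) = (8*t - 28*sqrt(2))/(8*t - 40*sqrt(2))
(4) = (c - 7)/(c - 5*k)
(5) = (4*z^2 + 8*z - 12)/(z^3 - 4*z^2 - 19*z - 14)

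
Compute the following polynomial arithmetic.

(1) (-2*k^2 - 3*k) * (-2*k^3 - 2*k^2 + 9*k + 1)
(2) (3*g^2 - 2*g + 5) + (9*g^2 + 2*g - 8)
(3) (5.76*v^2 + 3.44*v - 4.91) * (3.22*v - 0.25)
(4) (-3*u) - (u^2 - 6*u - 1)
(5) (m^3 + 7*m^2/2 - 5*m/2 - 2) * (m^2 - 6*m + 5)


(1) = 4*k^5 + 10*k^4 - 12*k^3 - 29*k^2 - 3*k
(2) = 12*g^2 - 3
(3) = 18.5472*v^3 + 9.6368*v^2 - 16.6702*v + 1.2275
(4) = -u^2 + 3*u + 1
(5) = m^5 - 5*m^4/2 - 37*m^3/2 + 61*m^2/2 - m/2 - 10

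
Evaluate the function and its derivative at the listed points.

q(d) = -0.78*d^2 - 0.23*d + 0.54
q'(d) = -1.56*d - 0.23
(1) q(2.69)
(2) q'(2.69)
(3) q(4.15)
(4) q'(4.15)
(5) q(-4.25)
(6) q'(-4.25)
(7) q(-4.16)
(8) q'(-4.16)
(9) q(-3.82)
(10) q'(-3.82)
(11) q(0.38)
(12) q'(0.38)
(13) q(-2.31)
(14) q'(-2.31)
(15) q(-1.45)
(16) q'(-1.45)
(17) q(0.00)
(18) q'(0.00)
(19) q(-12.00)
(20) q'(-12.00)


(1) = -5.72
(2) = -4.43
(3) = -13.85
(4) = -6.70
(5) = -12.57
(6) = 6.40
(7) = -12.00
(8) = 6.26
(9) = -9.96
(10) = 5.73
(11) = 0.34
(12) = -0.82
(13) = -3.09
(14) = 3.37
(15) = -0.77
(16) = 2.03
(17) = 0.54
(18) = -0.23
(19) = -109.02
(20) = 18.49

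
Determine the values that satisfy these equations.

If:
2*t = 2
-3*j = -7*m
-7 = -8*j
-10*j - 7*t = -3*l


Then:
j = 7/8
l = 21/4
m = 3/8
t = 1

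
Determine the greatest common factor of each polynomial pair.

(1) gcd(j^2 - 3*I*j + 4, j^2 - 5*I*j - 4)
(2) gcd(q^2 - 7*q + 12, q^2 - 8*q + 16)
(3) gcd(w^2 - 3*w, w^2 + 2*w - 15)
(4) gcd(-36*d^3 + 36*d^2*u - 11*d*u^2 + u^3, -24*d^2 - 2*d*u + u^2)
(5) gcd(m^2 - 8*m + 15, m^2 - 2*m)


(1) = j - 4*I
(2) = gcd((q - 4)*(q - 3), (q - 4)^2) = q - 4
(3) = w - 3
(4) = gcd((-6*d + u)*(-3*d + u)*(-2*d + u), (-6*d + u)*(4*d + u)) = -6*d + u
(5) = gcd((m - 5)*(m - 3), m*(m - 2)) = 1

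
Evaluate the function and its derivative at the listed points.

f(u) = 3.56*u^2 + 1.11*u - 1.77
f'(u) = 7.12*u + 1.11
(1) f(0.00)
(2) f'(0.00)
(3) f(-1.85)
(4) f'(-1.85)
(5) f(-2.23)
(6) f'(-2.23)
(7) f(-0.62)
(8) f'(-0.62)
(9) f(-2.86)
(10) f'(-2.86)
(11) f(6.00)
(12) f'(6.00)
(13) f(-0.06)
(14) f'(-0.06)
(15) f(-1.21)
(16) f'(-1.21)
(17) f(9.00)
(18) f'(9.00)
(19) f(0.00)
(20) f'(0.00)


(1) = -1.77
(2) = 1.11
(3) = 8.36
(4) = -12.06
(5) = 13.46
(6) = -14.77
(7) = -1.09
(8) = -3.30
(9) = 24.17
(10) = -19.25
(11) = 133.05
(12) = 43.83
(13) = -1.82
(14) = 0.68
(15) = 2.10
(16) = -7.51
(17) = 296.58
(18) = 65.19
(19) = -1.77
(20) = 1.11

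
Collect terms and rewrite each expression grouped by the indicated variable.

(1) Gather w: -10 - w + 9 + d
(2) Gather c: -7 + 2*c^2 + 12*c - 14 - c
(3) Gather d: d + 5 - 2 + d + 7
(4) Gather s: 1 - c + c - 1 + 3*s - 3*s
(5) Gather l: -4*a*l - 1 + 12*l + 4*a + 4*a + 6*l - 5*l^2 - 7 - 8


(1) = d - w - 1
(2) = 2*c^2 + 11*c - 21
(3) = 2*d + 10
(4) = 0
(5) = 8*a - 5*l^2 + l*(18 - 4*a) - 16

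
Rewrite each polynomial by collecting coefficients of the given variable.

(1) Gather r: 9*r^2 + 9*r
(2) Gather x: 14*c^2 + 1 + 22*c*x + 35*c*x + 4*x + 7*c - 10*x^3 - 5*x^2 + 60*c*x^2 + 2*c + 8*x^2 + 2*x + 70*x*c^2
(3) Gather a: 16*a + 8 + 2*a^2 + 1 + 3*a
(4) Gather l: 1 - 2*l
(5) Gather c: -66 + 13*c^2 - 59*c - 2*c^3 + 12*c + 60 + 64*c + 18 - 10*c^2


(1) = 9*r^2 + 9*r
(2) = 14*c^2 + 9*c - 10*x^3 + x^2*(60*c + 3) + x*(70*c^2 + 57*c + 6) + 1
(3) = 2*a^2 + 19*a + 9
(4) = 1 - 2*l
(5) = -2*c^3 + 3*c^2 + 17*c + 12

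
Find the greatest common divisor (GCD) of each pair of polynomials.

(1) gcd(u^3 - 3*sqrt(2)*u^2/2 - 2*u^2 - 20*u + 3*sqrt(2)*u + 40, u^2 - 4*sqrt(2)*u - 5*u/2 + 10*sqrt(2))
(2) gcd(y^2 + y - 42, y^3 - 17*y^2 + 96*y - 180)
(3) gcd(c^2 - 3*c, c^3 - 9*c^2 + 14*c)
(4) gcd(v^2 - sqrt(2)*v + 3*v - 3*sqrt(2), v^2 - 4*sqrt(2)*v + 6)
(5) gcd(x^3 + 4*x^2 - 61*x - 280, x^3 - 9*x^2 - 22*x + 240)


(1) = gcd((u - 2)*(u - 4*sqrt(2))*(u + 5*sqrt(2)/2), (u - 5/2)*(u - 4*sqrt(2))) = u - 4*sqrt(2)
(2) = gcd((y - 6)*(y + 7), (y - 6)^2*(y - 5)) = y - 6
(3) = c
(4) = v - sqrt(2)
(5) = gcd((x - 8)*(x + 5)*(x + 7), (x - 8)*(x - 6)*(x + 5)) = x^2 - 3*x - 40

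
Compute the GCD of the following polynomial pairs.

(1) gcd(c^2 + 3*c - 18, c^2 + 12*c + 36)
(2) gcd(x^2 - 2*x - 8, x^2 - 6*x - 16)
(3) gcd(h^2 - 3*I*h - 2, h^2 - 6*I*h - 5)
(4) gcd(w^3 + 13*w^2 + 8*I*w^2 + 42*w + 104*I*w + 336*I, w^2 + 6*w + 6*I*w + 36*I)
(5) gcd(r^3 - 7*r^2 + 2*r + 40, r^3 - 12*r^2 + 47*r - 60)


(1) = c + 6
(2) = x + 2
(3) = h - I
(4) = w + 6
(5) = r^2 - 9*r + 20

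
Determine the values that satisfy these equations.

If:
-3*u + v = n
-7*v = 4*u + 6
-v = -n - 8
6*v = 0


Then:
No Solution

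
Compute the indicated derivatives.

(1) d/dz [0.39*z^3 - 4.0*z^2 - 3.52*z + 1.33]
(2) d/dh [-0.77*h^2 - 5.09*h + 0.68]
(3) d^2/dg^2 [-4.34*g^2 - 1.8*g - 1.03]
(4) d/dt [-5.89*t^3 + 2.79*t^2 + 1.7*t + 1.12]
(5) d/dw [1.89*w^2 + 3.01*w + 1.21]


(1) = 1.17*z^2 - 8.0*z - 3.52
(2) = -1.54*h - 5.09
(3) = -8.68000000000000
(4) = -17.67*t^2 + 5.58*t + 1.7
(5) = 3.78*w + 3.01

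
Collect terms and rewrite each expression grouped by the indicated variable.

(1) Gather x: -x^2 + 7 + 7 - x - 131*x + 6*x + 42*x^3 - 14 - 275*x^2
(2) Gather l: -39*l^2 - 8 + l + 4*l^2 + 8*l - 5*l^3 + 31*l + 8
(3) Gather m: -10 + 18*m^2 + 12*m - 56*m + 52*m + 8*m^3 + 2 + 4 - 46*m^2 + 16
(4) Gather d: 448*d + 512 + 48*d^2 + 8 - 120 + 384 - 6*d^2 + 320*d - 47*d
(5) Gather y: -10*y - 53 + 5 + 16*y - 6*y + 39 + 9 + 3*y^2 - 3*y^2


(1) = 42*x^3 - 276*x^2 - 126*x
(2) = -5*l^3 - 35*l^2 + 40*l
(3) = 8*m^3 - 28*m^2 + 8*m + 12
(4) = 42*d^2 + 721*d + 784
(5) = 0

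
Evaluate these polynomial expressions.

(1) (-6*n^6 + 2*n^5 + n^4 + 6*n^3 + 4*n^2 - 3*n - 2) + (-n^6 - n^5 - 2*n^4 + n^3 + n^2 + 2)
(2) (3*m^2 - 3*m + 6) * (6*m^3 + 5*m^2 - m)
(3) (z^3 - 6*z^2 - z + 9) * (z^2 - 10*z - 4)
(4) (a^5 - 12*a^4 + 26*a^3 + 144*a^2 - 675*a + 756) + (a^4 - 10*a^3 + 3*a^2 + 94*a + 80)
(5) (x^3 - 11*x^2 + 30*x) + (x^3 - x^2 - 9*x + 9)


(1) = -7*n^6 + n^5 - n^4 + 7*n^3 + 5*n^2 - 3*n
(2) = 18*m^5 - 3*m^4 + 18*m^3 + 33*m^2 - 6*m
(3) = z^5 - 16*z^4 + 55*z^3 + 43*z^2 - 86*z - 36
(4) = a^5 - 11*a^4 + 16*a^3 + 147*a^2 - 581*a + 836
(5) = 2*x^3 - 12*x^2 + 21*x + 9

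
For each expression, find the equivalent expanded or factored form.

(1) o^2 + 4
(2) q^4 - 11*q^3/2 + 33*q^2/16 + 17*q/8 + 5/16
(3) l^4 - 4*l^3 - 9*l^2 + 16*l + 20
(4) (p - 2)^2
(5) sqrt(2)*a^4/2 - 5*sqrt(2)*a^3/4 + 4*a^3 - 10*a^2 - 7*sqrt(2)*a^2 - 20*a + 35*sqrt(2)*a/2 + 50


(1) = (o - 2*I)*(o + 2*I)
(2) = (q - 5)*(q - 1)*(q + 1/4)^2
(3) = (l - 5)*(l - 2)*(l + 1)*(l + 2)
(4) = p^2 - 4*p + 4
(5) = (a - 5/2)*(a - 2*sqrt(2))*(a + 5*sqrt(2))*(sqrt(2)*a/2 + 1)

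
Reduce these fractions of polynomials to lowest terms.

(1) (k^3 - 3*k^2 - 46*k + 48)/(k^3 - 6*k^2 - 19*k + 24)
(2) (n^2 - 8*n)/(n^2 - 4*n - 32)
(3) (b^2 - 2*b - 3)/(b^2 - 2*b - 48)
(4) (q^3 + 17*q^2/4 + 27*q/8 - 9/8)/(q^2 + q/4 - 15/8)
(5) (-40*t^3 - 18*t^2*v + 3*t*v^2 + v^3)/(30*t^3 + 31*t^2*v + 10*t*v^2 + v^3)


(1) = (k + 6)/(k + 3)
(2) = n/(n + 4)
(3) = (b^2 - 2*b - 3)/(b^2 - 2*b - 48)
(4) = (4*q^2 + 11*q - 3)/(4*q - 5)
(5) = (-4*t + v)/(3*t + v)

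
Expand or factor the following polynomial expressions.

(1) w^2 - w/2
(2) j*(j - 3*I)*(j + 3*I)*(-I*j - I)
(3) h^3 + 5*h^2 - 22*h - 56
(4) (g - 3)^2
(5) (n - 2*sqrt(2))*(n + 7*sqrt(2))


(1) = w*(w - 1/2)
(2) = -I*j^4 - I*j^3 - 9*I*j^2 - 9*I*j
(3) = (h - 4)*(h + 2)*(h + 7)
(4) = g^2 - 6*g + 9
(5) = n^2 + 5*sqrt(2)*n - 28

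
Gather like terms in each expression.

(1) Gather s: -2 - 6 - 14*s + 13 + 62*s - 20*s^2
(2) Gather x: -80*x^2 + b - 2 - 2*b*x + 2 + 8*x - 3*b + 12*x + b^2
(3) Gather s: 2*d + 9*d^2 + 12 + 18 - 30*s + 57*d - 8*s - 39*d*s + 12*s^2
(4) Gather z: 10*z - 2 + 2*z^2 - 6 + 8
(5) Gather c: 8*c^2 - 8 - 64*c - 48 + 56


(1) = -20*s^2 + 48*s + 5
(2) = b^2 - 2*b - 80*x^2 + x*(20 - 2*b)
(3) = 9*d^2 + 59*d + 12*s^2 + s*(-39*d - 38) + 30
(4) = 2*z^2 + 10*z
(5) = 8*c^2 - 64*c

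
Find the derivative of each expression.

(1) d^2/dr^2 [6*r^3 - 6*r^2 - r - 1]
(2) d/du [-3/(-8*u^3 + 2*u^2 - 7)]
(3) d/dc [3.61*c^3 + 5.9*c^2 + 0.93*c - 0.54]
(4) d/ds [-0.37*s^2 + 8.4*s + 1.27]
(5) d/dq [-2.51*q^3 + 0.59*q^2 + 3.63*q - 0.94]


(1) = 36*r - 12
(2) = 12*u*(1 - 6*u)/(8*u^3 - 2*u^2 + 7)^2
(3) = 10.83*c^2 + 11.8*c + 0.93
(4) = 8.4 - 0.74*s
(5) = -7.53*q^2 + 1.18*q + 3.63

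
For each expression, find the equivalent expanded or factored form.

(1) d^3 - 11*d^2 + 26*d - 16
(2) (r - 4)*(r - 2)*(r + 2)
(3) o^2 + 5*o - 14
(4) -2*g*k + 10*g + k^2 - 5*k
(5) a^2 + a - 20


(1) = (d - 8)*(d - 2)*(d - 1)
(2) = r^3 - 4*r^2 - 4*r + 16
(3) = (o - 2)*(o + 7)
(4) = (-2*g + k)*(k - 5)
(5) = (a - 4)*(a + 5)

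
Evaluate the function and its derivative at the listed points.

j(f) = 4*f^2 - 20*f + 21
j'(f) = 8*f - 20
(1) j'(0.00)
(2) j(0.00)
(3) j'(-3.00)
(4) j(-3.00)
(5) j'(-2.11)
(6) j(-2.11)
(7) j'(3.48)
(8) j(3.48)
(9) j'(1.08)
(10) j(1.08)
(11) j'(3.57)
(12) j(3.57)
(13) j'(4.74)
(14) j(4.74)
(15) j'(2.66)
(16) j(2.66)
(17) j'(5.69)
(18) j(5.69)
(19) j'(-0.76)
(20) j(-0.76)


(1) = -20.00
(2) = 21.00
(3) = -44.00
(4) = 117.00
(5) = -36.88
(6) = 81.01
(7) = 7.84
(8) = -0.16
(9) = -11.36
(10) = 4.07
(11) = 8.56
(12) = 0.58
(13) = 17.92
(14) = 16.07
(15) = 1.28
(16) = -3.90
(17) = 25.52
(18) = 36.70
(19) = -26.08
(20) = 38.51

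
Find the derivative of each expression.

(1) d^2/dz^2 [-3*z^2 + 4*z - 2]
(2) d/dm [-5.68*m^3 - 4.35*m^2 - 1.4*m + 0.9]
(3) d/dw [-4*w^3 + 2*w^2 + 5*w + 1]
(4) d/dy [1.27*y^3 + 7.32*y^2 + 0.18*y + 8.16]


(1) = -6
(2) = -17.04*m^2 - 8.7*m - 1.4
(3) = -12*w^2 + 4*w + 5
(4) = 3.81*y^2 + 14.64*y + 0.18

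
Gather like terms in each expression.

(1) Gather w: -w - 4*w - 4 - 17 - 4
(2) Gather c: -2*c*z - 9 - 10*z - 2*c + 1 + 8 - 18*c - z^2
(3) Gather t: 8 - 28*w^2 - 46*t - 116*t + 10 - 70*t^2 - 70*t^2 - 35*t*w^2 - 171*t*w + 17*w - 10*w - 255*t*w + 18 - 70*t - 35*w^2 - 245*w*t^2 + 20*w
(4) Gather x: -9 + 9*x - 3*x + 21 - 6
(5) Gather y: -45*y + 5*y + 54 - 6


(1) = -5*w - 25
(2) = c*(-2*z - 20) - z^2 - 10*z
(3) = t^2*(-245*w - 140) + t*(-35*w^2 - 426*w - 232) - 63*w^2 + 27*w + 36
(4) = 6*x + 6
(5) = 48 - 40*y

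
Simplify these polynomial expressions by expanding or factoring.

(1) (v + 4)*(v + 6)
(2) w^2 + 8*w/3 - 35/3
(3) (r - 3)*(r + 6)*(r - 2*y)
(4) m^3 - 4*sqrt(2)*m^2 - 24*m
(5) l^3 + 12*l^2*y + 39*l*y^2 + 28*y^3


(1) = v^2 + 10*v + 24
(2) = (w - 7/3)*(w + 5)
(3) = r^3 - 2*r^2*y + 3*r^2 - 6*r*y - 18*r + 36*y
(4) = m*(m - 6*sqrt(2))*(m + 2*sqrt(2))
(5) = (l + y)*(l + 4*y)*(l + 7*y)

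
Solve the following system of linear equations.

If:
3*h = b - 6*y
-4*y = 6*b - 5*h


Then:
b = -42*y/13
h = -40*y/13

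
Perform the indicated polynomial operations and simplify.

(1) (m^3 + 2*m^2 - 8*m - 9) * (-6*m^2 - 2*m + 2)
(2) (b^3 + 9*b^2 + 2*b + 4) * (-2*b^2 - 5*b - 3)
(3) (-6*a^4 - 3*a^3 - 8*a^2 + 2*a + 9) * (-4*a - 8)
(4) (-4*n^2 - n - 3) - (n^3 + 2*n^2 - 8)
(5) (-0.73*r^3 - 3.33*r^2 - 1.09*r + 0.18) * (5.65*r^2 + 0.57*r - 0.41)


(1) = -6*m^5 - 14*m^4 + 46*m^3 + 74*m^2 + 2*m - 18
(2) = -2*b^5 - 23*b^4 - 52*b^3 - 45*b^2 - 26*b - 12
(3) = 24*a^5 + 60*a^4 + 56*a^3 + 56*a^2 - 52*a - 72
(4) = -n^3 - 6*n^2 - n + 5
(5) = -4.1245*r^5 - 19.2306*r^4 - 7.7573*r^3 + 1.761*r^2 + 0.5495*r - 0.0738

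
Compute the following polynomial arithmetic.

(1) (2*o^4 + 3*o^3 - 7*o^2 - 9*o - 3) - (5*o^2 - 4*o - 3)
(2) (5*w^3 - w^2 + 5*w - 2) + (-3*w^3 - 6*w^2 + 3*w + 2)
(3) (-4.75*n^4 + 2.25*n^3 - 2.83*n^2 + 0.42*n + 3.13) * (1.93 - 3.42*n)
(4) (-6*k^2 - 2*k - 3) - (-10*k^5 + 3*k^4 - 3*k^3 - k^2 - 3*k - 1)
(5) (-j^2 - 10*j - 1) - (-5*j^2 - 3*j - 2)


(1) = 2*o^4 + 3*o^3 - 12*o^2 - 5*o
(2) = 2*w^3 - 7*w^2 + 8*w
(3) = 16.245*n^5 - 16.8625*n^4 + 14.0211*n^3 - 6.8983*n^2 - 9.894*n + 6.0409
(4) = 10*k^5 - 3*k^4 + 3*k^3 - 5*k^2 + k - 2
(5) = 4*j^2 - 7*j + 1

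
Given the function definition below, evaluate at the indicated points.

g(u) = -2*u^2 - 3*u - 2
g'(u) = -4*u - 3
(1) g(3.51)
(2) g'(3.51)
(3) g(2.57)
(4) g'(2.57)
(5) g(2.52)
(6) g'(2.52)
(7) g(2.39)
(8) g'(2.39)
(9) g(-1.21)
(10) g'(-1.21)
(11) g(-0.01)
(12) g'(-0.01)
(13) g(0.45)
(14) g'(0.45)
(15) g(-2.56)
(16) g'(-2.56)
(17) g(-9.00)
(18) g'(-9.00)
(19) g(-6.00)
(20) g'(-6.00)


(1) = -37.17
(2) = -17.04
(3) = -22.92
(4) = -13.28
(5) = -22.26
(6) = -13.08
(7) = -20.59
(8) = -12.56
(9) = -1.30
(10) = 1.84
(11) = -1.97
(12) = -2.96
(13) = -3.75
(14) = -4.80
(15) = -7.43
(16) = 7.24
(17) = -137.00
(18) = 33.00
(19) = -56.00
(20) = 21.00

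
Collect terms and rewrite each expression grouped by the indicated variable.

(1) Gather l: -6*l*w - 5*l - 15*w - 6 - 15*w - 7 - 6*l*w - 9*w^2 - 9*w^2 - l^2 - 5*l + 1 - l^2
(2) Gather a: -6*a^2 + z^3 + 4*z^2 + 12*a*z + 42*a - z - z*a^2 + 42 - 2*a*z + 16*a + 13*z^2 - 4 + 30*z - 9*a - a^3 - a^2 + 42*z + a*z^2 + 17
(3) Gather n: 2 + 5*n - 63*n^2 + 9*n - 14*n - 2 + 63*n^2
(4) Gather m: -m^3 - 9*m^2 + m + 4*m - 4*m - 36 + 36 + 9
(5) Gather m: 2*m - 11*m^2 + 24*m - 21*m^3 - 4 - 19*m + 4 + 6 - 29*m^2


(1) = -2*l^2 + l*(-12*w - 10) - 18*w^2 - 30*w - 12
(2) = -a^3 + a^2*(-z - 7) + a*(z^2 + 10*z + 49) + z^3 + 17*z^2 + 71*z + 55
(3) = 0
(4) = -m^3 - 9*m^2 + m + 9
(5) = -21*m^3 - 40*m^2 + 7*m + 6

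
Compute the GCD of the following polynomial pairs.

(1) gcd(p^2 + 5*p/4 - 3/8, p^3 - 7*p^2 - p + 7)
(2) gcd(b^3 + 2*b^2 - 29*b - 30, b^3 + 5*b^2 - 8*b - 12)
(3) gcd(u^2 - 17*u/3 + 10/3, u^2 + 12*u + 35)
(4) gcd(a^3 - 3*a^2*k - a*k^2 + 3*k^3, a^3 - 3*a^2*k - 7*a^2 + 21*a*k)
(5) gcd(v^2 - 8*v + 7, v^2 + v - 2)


(1) = gcd((p - 1/4)*(p + 3/2), (p - 7)*(p - 1)*(p + 1)) = 1
(2) = b^2 + 7*b + 6
(3) = gcd((u - 5)*(u - 2/3), (u + 5)*(u + 7)) = 1
(4) = gcd((a - 3*k)*(a - k)*(a + k), a*(a - 7)*(a - 3*k)) = a - 3*k
(5) = v - 1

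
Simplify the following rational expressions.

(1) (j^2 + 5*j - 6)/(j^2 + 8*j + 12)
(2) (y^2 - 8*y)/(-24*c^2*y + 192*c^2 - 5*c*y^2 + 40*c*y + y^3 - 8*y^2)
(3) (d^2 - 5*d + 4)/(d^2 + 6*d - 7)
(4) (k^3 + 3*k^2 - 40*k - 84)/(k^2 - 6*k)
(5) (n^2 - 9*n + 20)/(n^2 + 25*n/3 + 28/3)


(1) = (j - 1)/(j + 2)
(2) = y/(-24*c^2 - 5*c*y + y^2)
(3) = (d - 4)/(d + 7)
(4) = (k^2 + 9*k + 14)/k
(5) = (3*n^2 - 27*n + 60)/(3*n^2 + 25*n + 28)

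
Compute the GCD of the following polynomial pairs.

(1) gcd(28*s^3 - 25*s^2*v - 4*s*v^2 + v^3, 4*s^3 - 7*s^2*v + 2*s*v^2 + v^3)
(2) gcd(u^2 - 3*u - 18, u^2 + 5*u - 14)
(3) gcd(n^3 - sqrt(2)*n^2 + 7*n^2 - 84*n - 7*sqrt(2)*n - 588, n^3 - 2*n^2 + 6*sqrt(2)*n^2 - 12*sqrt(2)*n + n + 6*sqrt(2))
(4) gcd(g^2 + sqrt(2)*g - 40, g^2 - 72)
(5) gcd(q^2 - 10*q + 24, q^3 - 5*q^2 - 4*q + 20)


(1) = gcd((-7*s + v)*(-s + v)*(4*s + v), (-s + v)^2*(4*s + v)) = 4*s^2 - 3*s*v - v^2
(2) = 1
(3) = n + 6*sqrt(2)
(4) = 1
(5) = gcd((q - 6)*(q - 4), (q - 5)*(q - 2)*(q + 2)) = 1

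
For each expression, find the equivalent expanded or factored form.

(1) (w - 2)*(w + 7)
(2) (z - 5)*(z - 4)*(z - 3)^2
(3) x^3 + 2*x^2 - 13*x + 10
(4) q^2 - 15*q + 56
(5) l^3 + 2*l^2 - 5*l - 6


(1) = w^2 + 5*w - 14
(2) = z^4 - 15*z^3 + 83*z^2 - 201*z + 180
(3) = (x - 2)*(x - 1)*(x + 5)
(4) = (q - 8)*(q - 7)
(5) = (l - 2)*(l + 1)*(l + 3)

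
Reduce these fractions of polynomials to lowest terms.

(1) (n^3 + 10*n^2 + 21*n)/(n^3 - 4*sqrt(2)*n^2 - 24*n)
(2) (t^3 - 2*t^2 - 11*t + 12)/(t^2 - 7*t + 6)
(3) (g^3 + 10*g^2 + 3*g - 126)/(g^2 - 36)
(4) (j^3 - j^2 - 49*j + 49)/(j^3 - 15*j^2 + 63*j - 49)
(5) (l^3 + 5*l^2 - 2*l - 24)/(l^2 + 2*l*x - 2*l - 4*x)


(1) = (n^2 + 10*n + 21)/(n^2 - 4*sqrt(2)*n - 24)
(2) = (t^2 - t - 12)/(t - 6)
(3) = (g^2 + 4*g - 21)/(g - 6)
(4) = (j + 7)/(j - 7)
(5) = (l^2 + 7*l + 12)/(l + 2*x)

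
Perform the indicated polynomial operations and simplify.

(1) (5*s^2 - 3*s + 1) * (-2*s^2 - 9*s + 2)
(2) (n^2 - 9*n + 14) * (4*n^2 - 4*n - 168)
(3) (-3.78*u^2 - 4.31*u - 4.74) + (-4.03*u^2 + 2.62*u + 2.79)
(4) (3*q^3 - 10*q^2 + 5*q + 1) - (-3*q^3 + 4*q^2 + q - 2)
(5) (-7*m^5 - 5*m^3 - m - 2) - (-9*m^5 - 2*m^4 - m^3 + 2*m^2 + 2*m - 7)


(1) = -10*s^4 - 39*s^3 + 35*s^2 - 15*s + 2
(2) = 4*n^4 - 40*n^3 - 76*n^2 + 1456*n - 2352
(3) = -7.81*u^2 - 1.69*u - 1.95
(4) = 6*q^3 - 14*q^2 + 4*q + 3
(5) = 2*m^5 + 2*m^4 - 4*m^3 - 2*m^2 - 3*m + 5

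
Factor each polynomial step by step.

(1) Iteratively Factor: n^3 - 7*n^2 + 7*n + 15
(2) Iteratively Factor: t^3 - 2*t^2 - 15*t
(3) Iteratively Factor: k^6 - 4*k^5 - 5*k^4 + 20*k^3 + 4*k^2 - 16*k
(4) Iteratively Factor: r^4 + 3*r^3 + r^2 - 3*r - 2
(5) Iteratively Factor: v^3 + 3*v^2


(1) = (n - 3)*(n^2 - 4*n - 5) = (n - 5)*(n - 3)*(n + 1)
(2) = (t)*(t^2 - 2*t - 15) = t*(t + 3)*(t - 5)
(3) = (k + 1)*(k^5 - 5*k^4 + 20*k^2 - 16*k) = (k - 4)*(k + 1)*(k^4 - k^3 - 4*k^2 + 4*k) = k*(k - 4)*(k + 1)*(k^3 - k^2 - 4*k + 4) = k*(k - 4)*(k - 1)*(k + 1)*(k^2 - 4) = k*(k - 4)*(k - 1)*(k + 1)*(k + 2)*(k - 2)
(4) = (r + 1)*(r^3 + 2*r^2 - r - 2) = (r - 1)*(r + 1)*(r^2 + 3*r + 2) = (r - 1)*(r + 1)^2*(r + 2)
(5) = (v + 3)*(v^2) = v*(v + 3)*(v)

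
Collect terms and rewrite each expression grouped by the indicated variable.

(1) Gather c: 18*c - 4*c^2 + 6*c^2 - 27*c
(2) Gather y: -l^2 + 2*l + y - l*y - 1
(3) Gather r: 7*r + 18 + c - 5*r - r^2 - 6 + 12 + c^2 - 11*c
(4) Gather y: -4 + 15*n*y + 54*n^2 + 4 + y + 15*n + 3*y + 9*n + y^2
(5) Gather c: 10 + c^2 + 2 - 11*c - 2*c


(1) = 2*c^2 - 9*c
(2) = -l^2 + 2*l + y*(1 - l) - 1
(3) = c^2 - 10*c - r^2 + 2*r + 24
(4) = 54*n^2 + 24*n + y^2 + y*(15*n + 4)
(5) = c^2 - 13*c + 12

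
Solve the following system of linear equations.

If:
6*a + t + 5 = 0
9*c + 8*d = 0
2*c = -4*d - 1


Then:
a = -t/6 - 5/6
c = 2/5
d = -9/20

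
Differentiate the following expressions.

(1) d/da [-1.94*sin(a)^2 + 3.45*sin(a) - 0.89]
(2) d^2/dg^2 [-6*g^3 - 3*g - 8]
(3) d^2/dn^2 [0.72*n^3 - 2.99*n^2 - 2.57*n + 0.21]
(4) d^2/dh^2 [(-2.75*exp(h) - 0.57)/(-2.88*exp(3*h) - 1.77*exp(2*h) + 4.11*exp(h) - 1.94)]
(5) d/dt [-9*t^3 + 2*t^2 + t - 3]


(1) = (3.45 - 3.88*sin(a))*cos(a)
(2) = -36*g
(3) = 4.32*n - 5.98
(4) = (91.2384*exp(6*h) + 84.605472*exp(5*h) + 170.782227*exp(4*h) - 186.087915*exp(3*h) - 97.759773*exp(2*h) + 23.726283*exp(h) + 14.894738)*exp(h)/(23.887872*exp(9*h) + 44.043264*exp(8*h) - 75.201696*exp(7*h) - 71.888175*exp(6*h) + 166.655151*exp(5*h) - 29.849823*exp(4*h) - 121.586535*exp(3*h) + 118.296738*exp(2*h) - 46.405188*exp(h) + 7.301384)
(5) = -27*t^2 + 4*t + 1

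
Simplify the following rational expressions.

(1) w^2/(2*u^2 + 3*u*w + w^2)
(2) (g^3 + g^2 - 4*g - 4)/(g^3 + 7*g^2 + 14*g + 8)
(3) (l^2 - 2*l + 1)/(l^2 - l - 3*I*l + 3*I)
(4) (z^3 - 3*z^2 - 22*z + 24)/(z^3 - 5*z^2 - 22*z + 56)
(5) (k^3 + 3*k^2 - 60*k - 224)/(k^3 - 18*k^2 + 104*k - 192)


(1) = w^2/(2*u^2 + 3*u*w + w^2)
(2) = (g - 2)/(g + 4)
(3) = (l - 1)/(l - 3*I)
(4) = (z^2 - 7*z + 6)/(z^2 - 9*z + 14)
(5) = (k^2 + 11*k + 28)/(k^2 - 10*k + 24)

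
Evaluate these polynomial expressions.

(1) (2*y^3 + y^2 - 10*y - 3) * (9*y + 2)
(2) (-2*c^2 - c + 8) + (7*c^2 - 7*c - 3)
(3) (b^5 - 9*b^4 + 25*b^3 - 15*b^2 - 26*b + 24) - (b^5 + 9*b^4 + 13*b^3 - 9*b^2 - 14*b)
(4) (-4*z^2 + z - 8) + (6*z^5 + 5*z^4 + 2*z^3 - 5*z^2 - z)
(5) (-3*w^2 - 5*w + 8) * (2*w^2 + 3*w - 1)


(1) = 18*y^4 + 13*y^3 - 88*y^2 - 47*y - 6
(2) = 5*c^2 - 8*c + 5
(3) = -18*b^4 + 12*b^3 - 6*b^2 - 12*b + 24
(4) = 6*z^5 + 5*z^4 + 2*z^3 - 9*z^2 - 8
(5) = -6*w^4 - 19*w^3 + 4*w^2 + 29*w - 8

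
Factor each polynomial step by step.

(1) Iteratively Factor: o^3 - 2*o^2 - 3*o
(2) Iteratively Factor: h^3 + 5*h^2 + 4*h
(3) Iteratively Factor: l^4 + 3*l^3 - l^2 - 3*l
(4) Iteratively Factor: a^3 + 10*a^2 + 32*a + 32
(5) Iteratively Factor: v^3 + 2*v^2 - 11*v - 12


(1) = (o)*(o^2 - 2*o - 3) = o*(o - 3)*(o + 1)
(2) = (h + 4)*(h^2 + h) = (h + 1)*(h + 4)*(h)
(3) = (l - 1)*(l^3 + 4*l^2 + 3*l) = (l - 1)*(l + 1)*(l^2 + 3*l) = l*(l - 1)*(l + 1)*(l + 3)
(4) = (a + 4)*(a^2 + 6*a + 8) = (a + 2)*(a + 4)*(a + 4)
(5) = (v + 1)*(v^2 + v - 12) = (v - 3)*(v + 1)*(v + 4)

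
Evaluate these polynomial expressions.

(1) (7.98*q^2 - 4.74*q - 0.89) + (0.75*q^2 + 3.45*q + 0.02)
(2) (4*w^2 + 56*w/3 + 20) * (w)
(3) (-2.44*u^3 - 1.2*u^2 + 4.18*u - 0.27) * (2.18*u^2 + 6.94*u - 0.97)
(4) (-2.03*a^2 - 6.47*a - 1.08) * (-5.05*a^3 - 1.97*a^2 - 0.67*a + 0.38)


(1) = 8.73*q^2 - 1.29*q - 0.87
(2) = 4*w^3 + 56*w^2/3 + 20*w
(3) = -5.3192*u^5 - 19.5496*u^4 + 3.1512*u^3 + 29.5846*u^2 - 5.9284*u + 0.2619
(4) = 10.2515*a^5 + 36.6726*a^4 + 19.56*a^3 + 5.6911*a^2 - 1.735*a - 0.4104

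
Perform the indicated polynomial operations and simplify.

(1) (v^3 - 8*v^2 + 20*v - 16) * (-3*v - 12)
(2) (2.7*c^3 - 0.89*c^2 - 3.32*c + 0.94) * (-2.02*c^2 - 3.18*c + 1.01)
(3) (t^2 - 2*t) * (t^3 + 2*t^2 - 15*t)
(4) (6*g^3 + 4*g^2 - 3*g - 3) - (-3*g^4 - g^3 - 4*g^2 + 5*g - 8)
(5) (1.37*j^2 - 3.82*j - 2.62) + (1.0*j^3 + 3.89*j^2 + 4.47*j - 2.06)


(1) = -3*v^4 + 12*v^3 + 36*v^2 - 192*v + 192
(2) = -5.454*c^5 - 6.7882*c^4 + 12.2636*c^3 + 7.7599*c^2 - 6.3424*c + 0.9494
(3) = t^5 - 19*t^3 + 30*t^2
(4) = 3*g^4 + 7*g^3 + 8*g^2 - 8*g + 5
(5) = 1.0*j^3 + 5.26*j^2 + 0.65*j - 4.68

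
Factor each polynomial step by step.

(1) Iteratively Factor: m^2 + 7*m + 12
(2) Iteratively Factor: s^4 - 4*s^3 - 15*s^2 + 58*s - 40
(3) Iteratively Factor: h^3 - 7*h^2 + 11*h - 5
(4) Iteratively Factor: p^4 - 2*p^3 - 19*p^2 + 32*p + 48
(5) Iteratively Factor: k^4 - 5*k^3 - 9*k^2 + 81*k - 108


(1) = (m + 3)*(m + 4)
(2) = (s - 5)*(s^3 + s^2 - 10*s + 8) = (s - 5)*(s + 4)*(s^2 - 3*s + 2) = (s - 5)*(s - 2)*(s + 4)*(s - 1)
(3) = (h - 5)*(h^2 - 2*h + 1) = (h - 5)*(h - 1)*(h - 1)
(4) = (p + 4)*(p^3 - 6*p^2 + 5*p + 12) = (p - 3)*(p + 4)*(p^2 - 3*p - 4) = (p - 4)*(p - 3)*(p + 4)*(p + 1)
(5) = (k - 3)*(k^3 - 2*k^2 - 15*k + 36) = (k - 3)^2*(k^2 + k - 12) = (k - 3)^2*(k + 4)*(k - 3)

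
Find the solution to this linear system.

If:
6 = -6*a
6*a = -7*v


Then:
a = -1
v = 6/7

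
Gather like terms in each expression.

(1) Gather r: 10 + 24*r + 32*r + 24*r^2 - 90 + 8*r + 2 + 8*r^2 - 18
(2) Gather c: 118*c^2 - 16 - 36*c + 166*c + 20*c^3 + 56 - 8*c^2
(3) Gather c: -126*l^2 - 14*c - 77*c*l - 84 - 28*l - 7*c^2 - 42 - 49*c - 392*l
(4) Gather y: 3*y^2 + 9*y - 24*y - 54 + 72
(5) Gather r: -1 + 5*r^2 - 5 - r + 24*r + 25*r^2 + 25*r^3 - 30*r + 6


(1) = 32*r^2 + 64*r - 96
(2) = 20*c^3 + 110*c^2 + 130*c + 40
(3) = -7*c^2 + c*(-77*l - 63) - 126*l^2 - 420*l - 126
(4) = 3*y^2 - 15*y + 18
(5) = 25*r^3 + 30*r^2 - 7*r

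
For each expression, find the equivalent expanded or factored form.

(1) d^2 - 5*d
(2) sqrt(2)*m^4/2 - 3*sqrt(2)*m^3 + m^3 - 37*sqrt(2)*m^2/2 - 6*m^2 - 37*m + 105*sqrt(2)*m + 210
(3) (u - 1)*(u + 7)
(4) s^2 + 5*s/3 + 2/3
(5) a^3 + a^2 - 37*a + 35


(1) = d*(d - 5)
(2) = (m - 7)*(m - 5)*(m + 6)*(sqrt(2)*m/2 + 1)
(3) = u^2 + 6*u - 7
(4) = (s + 2/3)*(s + 1)
(5) = (a - 5)*(a - 1)*(a + 7)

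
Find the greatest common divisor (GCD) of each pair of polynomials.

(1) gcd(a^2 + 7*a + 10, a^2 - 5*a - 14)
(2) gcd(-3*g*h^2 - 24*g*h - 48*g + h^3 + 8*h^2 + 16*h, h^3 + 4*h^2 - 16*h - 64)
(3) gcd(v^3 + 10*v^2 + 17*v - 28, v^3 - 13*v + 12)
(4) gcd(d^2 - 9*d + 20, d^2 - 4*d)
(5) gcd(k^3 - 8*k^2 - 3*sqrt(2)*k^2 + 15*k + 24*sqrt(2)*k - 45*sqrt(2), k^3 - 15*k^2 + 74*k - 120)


(1) = a + 2
(2) = h^2 + 8*h + 16
(3) = v^2 + 3*v - 4
(4) = d - 4
(5) = gcd((k - 5)*(k - 3)*(k - 3*sqrt(2)), (k - 6)*(k - 5)*(k - 4)) = k - 5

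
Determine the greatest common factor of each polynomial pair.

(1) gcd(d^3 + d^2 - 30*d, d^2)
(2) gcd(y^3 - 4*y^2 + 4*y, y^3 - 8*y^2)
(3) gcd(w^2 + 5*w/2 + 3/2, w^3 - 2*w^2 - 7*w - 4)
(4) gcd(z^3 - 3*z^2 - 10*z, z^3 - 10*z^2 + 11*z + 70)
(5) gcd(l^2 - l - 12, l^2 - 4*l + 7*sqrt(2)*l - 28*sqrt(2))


(1) = d
(2) = gcd(y*(y - 2)^2, y^2*(y - 8)) = y
(3) = gcd((w + 1)*(w + 3/2), (w - 4)*(w + 1)^2) = w + 1
(4) = gcd(z*(z - 5)*(z + 2), (z - 7)*(z - 5)*(z + 2)) = z^2 - 3*z - 10
(5) = gcd((l - 4)*(l + 3), (l - 4)*(l + 7*sqrt(2))) = l - 4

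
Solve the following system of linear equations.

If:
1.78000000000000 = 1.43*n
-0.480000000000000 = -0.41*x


Then:
n = 1.24
x = 1.17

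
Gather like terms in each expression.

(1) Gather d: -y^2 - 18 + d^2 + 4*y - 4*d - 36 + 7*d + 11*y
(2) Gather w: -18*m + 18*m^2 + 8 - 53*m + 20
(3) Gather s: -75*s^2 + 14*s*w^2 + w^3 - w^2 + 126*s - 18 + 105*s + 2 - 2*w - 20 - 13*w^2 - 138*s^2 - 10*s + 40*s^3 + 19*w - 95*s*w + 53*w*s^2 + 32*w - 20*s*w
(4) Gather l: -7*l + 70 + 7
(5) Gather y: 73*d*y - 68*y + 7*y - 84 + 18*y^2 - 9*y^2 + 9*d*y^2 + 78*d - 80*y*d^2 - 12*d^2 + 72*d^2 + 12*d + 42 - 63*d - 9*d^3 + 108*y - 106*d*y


(1) = d^2 + 3*d - y^2 + 15*y - 54
(2) = 18*m^2 - 71*m + 28
(3) = 40*s^3 + s^2*(53*w - 213) + s*(14*w^2 - 115*w + 221) + w^3 - 14*w^2 + 49*w - 36
(4) = 77 - 7*l
(5) = -9*d^3 + 60*d^2 + 27*d + y^2*(9*d + 9) + y*(-80*d^2 - 33*d + 47) - 42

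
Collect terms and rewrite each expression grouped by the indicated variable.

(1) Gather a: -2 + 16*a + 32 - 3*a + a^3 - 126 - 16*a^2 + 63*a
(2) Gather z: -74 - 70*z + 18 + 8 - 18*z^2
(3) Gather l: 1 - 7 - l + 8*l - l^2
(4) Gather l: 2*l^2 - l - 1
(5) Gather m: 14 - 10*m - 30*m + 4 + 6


(1) = a^3 - 16*a^2 + 76*a - 96
(2) = -18*z^2 - 70*z - 48
(3) = -l^2 + 7*l - 6
(4) = 2*l^2 - l - 1
(5) = 24 - 40*m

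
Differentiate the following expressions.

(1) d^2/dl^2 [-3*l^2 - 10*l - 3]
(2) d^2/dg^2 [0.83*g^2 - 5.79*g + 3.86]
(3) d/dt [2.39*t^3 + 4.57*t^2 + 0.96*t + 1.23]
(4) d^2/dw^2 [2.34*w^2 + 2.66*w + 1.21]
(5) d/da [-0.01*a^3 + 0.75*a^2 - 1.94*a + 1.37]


(1) = -6
(2) = 1.66000000000000
(3) = 7.17*t^2 + 9.14*t + 0.96
(4) = 4.68000000000000
(5) = -0.03*a^2 + 1.5*a - 1.94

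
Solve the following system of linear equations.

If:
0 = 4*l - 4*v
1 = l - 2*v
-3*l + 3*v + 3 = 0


Then:
No Solution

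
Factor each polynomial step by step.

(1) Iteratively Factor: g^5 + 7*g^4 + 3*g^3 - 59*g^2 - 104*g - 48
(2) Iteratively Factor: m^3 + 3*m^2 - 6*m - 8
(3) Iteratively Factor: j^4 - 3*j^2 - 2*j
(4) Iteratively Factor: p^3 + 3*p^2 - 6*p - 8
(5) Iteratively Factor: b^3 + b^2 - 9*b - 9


(1) = (g - 3)*(g^4 + 10*g^3 + 33*g^2 + 40*g + 16) = (g - 3)*(g + 1)*(g^3 + 9*g^2 + 24*g + 16) = (g - 3)*(g + 1)*(g + 4)*(g^2 + 5*g + 4) = (g - 3)*(g + 1)*(g + 4)^2*(g + 1)
(2) = (m + 4)*(m^2 - m - 2) = (m + 1)*(m + 4)*(m - 2)
(3) = (j - 2)*(j^3 + 2*j^2 + j) = j*(j - 2)*(j^2 + 2*j + 1) = j*(j - 2)*(j + 1)*(j + 1)
(4) = (p + 1)*(p^2 + 2*p - 8) = (p + 1)*(p + 4)*(p - 2)
(5) = (b + 1)*(b^2 - 9) = (b - 3)*(b + 1)*(b + 3)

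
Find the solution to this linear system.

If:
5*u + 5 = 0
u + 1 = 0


Then:
u = -1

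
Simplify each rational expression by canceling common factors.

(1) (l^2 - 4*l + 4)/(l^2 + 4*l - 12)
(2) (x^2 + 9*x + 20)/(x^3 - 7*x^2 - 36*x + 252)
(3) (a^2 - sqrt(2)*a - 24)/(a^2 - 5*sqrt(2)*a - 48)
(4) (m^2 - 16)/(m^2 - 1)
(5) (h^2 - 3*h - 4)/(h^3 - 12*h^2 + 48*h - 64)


(1) = (l - 2)/(l + 6)
(2) = (x^2 + 9*x + 20)/(x^3 - 7*x^2 - 36*x + 252)
(3) = (a - 4*sqrt(2))/(a - 8*sqrt(2))
(4) = (m^2 - 16)/(m^2 - 1)
(5) = (h + 1)/(h^2 - 8*h + 16)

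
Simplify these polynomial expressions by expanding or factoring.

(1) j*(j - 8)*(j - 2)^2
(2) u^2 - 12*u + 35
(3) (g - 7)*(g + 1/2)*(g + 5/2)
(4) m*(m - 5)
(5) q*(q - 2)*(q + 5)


(1) = j^4 - 12*j^3 + 36*j^2 - 32*j
(2) = (u - 7)*(u - 5)
(3) = g^3 - 4*g^2 - 79*g/4 - 35/4
(4) = m^2 - 5*m
(5) = q^3 + 3*q^2 - 10*q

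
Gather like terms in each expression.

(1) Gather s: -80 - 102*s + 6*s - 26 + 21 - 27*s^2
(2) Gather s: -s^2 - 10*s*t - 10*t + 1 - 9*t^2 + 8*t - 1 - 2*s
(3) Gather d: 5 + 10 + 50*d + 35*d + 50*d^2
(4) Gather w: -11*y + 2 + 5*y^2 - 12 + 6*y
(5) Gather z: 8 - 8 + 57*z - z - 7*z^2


(1) = -27*s^2 - 96*s - 85
(2) = -s^2 + s*(-10*t - 2) - 9*t^2 - 2*t
(3) = 50*d^2 + 85*d + 15
(4) = 5*y^2 - 5*y - 10
(5) = -7*z^2 + 56*z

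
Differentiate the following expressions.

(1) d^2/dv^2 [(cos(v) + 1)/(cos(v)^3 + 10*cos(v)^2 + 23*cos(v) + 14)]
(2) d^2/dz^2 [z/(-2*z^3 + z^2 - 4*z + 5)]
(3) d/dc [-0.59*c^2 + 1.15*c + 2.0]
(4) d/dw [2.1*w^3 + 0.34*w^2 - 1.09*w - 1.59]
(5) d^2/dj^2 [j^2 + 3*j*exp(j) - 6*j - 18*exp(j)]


(1) = (-4*sin(v)^4 + 27*sin(v)^2 + 639*cos(v)/4 - 27*cos(3*v)/4 + 111)/((cos(v) + 2)^3*(cos(v) + 7)^3)
(2) = 2*(-4*z*(3*z^2 - z + 2)^2 + (6*z^2 + z*(6*z - 1) - 2*z + 4)*(2*z^3 - z^2 + 4*z - 5))/(2*z^3 - z^2 + 4*z - 5)^3
(3) = 1.15 - 1.18*c
(4) = 6.3*w^2 + 0.68*w - 1.09
(5) = 3*j*exp(j) - 12*exp(j) + 2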